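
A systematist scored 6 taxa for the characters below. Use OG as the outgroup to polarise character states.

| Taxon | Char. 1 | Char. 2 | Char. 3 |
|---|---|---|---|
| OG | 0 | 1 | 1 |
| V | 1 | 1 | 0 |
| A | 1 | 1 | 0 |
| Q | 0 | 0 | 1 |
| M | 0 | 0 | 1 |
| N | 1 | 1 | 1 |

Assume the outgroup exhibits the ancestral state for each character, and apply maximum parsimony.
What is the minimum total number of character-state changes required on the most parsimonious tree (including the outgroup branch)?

3

Character polarity is set by the outgroup: the derived state is whichever differs from the outgroup's state, so for Char. 2, Char. 3 the derived state is '0', and for the remaining characters it is '1'.
Char. 1 (derived state '1') is shared by A, N, and V — a synapomorphy uniting that clade.
Only M and Q show the derived state '0' for Char. 2, supporting them as a clade.
Only A and V show the derived state '0' for Char. 3, supporting them as a clade.
Most parsimonious ingroup topology: (((V,A),N),(Q,M)).
Changes per character on this tree: Char. 1: 1; Char. 2: 1; Char. 3: 1.
Total = 3.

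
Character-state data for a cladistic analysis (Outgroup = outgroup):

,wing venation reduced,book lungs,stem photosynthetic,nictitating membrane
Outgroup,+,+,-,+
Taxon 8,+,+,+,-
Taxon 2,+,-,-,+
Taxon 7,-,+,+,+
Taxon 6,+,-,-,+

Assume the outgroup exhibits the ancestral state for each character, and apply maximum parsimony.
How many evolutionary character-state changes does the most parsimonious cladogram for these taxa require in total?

Character polarity is set by the outgroup: the derived state is whichever differs from the outgroup's state, so for wing venation reduced, book lungs, nictitating membrane the derived state is '-', and for the remaining characters it is '+'.
wing venation reduced: derived state '-' in Taxon 7 only — an autapomorphy, so it tells us nothing about relationships among taxa.
book lungs (derived state '-') is shared by Taxon 2 and Taxon 6 — a synapomorphy uniting that clade.
stem photosynthetic (derived state '+') is shared by Taxon 7 and Taxon 8 — a synapomorphy uniting that clade.
nictitating membrane (derived state '-') is unique to Taxon 8 (autapomorphy; uninformative for grouping).
Most parsimonious ingroup topology: ((Taxon 8,Taxon 7),(Taxon 2,Taxon 6)).
Changes per character on this tree: wing venation reduced: 1; book lungs: 1; stem photosynthetic: 1; nictitating membrane: 1.
Total = 4.

4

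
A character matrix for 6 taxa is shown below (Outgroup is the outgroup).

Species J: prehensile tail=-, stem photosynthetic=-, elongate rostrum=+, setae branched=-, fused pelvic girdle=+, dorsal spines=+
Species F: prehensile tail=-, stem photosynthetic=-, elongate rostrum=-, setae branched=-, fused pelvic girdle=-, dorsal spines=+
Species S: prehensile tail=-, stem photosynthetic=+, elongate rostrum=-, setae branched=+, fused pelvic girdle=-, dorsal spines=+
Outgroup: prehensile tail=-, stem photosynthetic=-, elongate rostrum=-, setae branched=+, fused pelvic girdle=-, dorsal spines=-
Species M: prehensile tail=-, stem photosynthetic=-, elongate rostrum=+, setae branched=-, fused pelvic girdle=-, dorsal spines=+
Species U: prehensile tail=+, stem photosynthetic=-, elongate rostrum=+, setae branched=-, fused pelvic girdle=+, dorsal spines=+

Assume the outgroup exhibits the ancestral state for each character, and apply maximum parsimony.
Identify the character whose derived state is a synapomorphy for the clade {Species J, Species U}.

fused pelvic girdle

Character polarity is set by the outgroup: the derived state is whichever differs from the outgroup's state, so for setae branched the derived state is '-', and for the remaining characters it is '+'.
prehensile tail: derived state '+' in Species U only — an autapomorphy, so it tells us nothing about relationships among taxa.
stem photosynthetic: derived state '+' in Species S only — an autapomorphy, so it tells us nothing about relationships among taxa.
Only Species J, Species M, and Species U show the derived state '+' for elongate rostrum, supporting them as a clade.
setae branched (derived state '-') is shared by Species F, Species J, Species M, and Species U — a synapomorphy uniting that clade.
fused pelvic girdle (derived state '+') is shared by Species J and Species U — a synapomorphy uniting that clade.
All ingroup taxa share the derived state '+' for dorsal spines; it defines the ingroup but does not resolve relationships within it.
Most parsimonious ingroup topology: ((Species F,((Species J,Species U),Species M)),Species S).
The clade {Species J, Species U} is supported by fused pelvic girdle: its derived state '+' occurs in exactly those taxa and in no other taxon (including the outgroup).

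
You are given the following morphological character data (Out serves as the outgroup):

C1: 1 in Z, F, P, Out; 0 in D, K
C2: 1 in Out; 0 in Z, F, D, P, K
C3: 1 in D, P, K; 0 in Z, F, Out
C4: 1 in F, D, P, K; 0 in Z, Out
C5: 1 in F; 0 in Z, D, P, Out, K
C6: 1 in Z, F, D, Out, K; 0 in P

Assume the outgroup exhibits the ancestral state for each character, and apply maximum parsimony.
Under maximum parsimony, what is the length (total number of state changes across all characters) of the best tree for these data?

6

Character polarity is set by the outgroup: the derived state is whichever differs from the outgroup's state, so for C1, C2, C6 the derived state is '0', and for the remaining characters it is '1'.
Only D and K show the derived state '0' for C1, supporting them as a clade.
All ingroup taxa share the derived state '0' for C2; it defines the ingroup but does not resolve relationships within it.
C3: derived state '1' in D, K, and P only — synapomorphy for {D, K, P}.
C4 (derived state '1') is shared by D, F, K, and P — a synapomorphy uniting that clade.
C5 (derived state '1') is unique to F (autapomorphy; uninformative for grouping).
C6 (derived state '0') is unique to P (autapomorphy; uninformative for grouping).
Most parsimonious ingroup topology: (((P,(D,K)),F),Z).
Changes per character on this tree: C1: 1; C2: 1; C3: 1; C4: 1; C5: 1; C6: 1.
Total = 6.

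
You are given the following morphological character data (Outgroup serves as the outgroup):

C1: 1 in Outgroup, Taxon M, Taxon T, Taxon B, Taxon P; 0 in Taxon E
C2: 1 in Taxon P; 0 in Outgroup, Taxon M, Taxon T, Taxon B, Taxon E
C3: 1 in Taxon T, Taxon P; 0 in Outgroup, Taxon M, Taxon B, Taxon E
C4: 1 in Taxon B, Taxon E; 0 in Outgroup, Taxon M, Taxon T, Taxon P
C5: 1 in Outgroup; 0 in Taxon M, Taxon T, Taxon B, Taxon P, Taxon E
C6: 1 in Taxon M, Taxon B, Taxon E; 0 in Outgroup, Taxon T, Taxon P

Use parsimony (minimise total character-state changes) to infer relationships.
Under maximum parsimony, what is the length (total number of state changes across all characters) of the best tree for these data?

Character polarity is set by the outgroup: the derived state is whichever differs from the outgroup's state, so for C1, C5 the derived state is '0', and for the remaining characters it is '1'.
C1: derived state '0' in Taxon E only — an autapomorphy, so it tells us nothing about relationships among taxa.
C2 (derived state '1') is unique to Taxon P (autapomorphy; uninformative for grouping).
C3: derived state '1' in Taxon P and Taxon T only — synapomorphy for {Taxon P, Taxon T}.
Only Taxon B and Taxon E show the derived state '1' for C4, supporting them as a clade.
C5 (derived state '0') is shared by all ingroup taxa — unites the whole ingroup.
C6: derived state '1' in Taxon B, Taxon E, and Taxon M only — synapomorphy for {Taxon B, Taxon E, Taxon M}.
Most parsimonious ingroup topology: ((Taxon M,(Taxon B,Taxon E)),(Taxon T,Taxon P)).
Changes per character on this tree: C1: 1; C2: 1; C3: 1; C4: 1; C5: 1; C6: 1.
Total = 6.

6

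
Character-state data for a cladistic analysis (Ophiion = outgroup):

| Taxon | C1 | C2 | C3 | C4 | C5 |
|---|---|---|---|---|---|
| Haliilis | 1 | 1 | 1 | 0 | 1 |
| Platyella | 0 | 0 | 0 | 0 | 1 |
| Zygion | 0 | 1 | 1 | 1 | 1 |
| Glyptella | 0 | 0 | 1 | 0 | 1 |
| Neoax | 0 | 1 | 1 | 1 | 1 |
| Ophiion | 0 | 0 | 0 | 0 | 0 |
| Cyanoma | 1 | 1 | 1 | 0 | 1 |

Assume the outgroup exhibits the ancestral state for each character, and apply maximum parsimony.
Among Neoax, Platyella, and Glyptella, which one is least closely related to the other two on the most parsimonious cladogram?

The outgroup has state '0' for every character, so '1' is the derived state throughout.
C1: derived state '1' in Cyanoma and Haliilis only — synapomorphy for {Cyanoma, Haliilis}.
C2 (derived state '1') is shared by Cyanoma, Haliilis, Neoax, and Zygion — a synapomorphy uniting that clade.
C3: derived state '1' in Cyanoma, Glyptella, Haliilis, Neoax, and Zygion only — synapomorphy for {Cyanoma, Glyptella, Haliilis, Neoax, Zygion}.
C4 (derived state '1') is shared by Neoax and Zygion — a synapomorphy uniting that clade.
All ingroup taxa share the derived state '1' for C5; it defines the ingroup but does not resolve relationships within it.
Most parsimonious ingroup topology: ((((Zygion,Neoax),(Haliilis,Cyanoma)),Glyptella),Platyella).
Glyptella and Neoax share a more recent common ancestor with each other than either does with Platyella, so Platyella is the least closely related of the three.

Platyella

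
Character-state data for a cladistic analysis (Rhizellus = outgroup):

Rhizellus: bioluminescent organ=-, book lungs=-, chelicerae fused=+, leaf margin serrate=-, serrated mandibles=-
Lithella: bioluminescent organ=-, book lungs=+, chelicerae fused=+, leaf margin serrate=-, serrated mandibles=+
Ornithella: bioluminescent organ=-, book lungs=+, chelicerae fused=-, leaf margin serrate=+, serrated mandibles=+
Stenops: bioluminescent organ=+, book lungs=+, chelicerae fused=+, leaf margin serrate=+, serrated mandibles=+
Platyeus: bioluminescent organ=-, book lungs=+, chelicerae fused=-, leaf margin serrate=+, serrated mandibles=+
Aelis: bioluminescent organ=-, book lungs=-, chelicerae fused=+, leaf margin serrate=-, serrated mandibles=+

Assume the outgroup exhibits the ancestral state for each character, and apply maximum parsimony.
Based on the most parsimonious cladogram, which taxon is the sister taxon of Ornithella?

Character polarity is set by the outgroup: the derived state is whichever differs from the outgroup's state, so for chelicerae fused the derived state is '-', and for the remaining characters it is '+'.
bioluminescent organ: derived state '+' in Stenops only — an autapomorphy, so it tells us nothing about relationships among taxa.
book lungs (derived state '+') is shared by Lithella, Ornithella, Platyeus, and Stenops — a synapomorphy uniting that clade.
chelicerae fused: derived state '-' in Ornithella and Platyeus only — synapomorphy for {Ornithella, Platyeus}.
Only Ornithella, Platyeus, and Stenops show the derived state '+' for leaf margin serrate, supporting them as a clade.
All ingroup taxa share the derived state '+' for serrated mandibles; it defines the ingroup but does not resolve relationships within it.
Most parsimonious ingroup topology: ((Lithella,((Ornithella,Platyeus),Stenops)),Aelis).
Ornithella and Platyeus form a cherry on this tree, so they are sister taxa.

Platyeus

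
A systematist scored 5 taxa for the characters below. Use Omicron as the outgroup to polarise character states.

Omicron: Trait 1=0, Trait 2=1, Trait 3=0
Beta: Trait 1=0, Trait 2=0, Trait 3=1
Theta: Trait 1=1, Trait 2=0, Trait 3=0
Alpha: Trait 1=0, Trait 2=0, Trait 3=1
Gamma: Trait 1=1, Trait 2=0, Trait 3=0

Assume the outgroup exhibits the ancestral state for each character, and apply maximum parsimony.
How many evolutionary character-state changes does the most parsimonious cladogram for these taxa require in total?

3

Character polarity is set by the outgroup: the derived state is whichever differs from the outgroup's state, so for Trait 2 the derived state is '0', and for the remaining characters it is '1'.
Only Gamma and Theta show the derived state '1' for Trait 1, supporting them as a clade.
Trait 2 (derived state '0') is shared by all ingroup taxa — unites the whole ingroup.
Trait 3: derived state '1' in Alpha and Beta only — synapomorphy for {Alpha, Beta}.
Most parsimonious ingroup topology: ((Beta,Alpha),(Theta,Gamma)).
Changes per character on this tree: Trait 1: 1; Trait 2: 1; Trait 3: 1.
Total = 3.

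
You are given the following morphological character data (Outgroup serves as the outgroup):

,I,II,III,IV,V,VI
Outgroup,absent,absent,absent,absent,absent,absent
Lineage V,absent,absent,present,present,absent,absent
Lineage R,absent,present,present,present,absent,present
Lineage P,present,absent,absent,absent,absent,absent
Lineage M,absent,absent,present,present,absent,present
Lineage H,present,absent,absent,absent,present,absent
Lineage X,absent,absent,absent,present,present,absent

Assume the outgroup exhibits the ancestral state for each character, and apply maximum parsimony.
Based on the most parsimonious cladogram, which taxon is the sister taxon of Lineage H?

The outgroup has state 'absent' for every character, so 'present' is the derived state throughout.
Only Lineage H and Lineage P show the derived state 'present' for I, supporting them as a clade.
II (derived state 'present') is unique to Lineage R (autapomorphy; uninformative for grouping).
III (derived state 'present') is shared by Lineage M, Lineage R, and Lineage V — a synapomorphy uniting that clade.
Only Lineage M, Lineage R, Lineage V, and Lineage X show the derived state 'present' for IV, supporting them as a clade.
V groups Lineage H and Lineage X, which is incompatible with the clades supported by the remaining characters; treating it as convergent (homoplasy) costs fewer steps than any alternative tree.
Only Lineage M and Lineage R show the derived state 'present' for VI, supporting them as a clade.
Most parsimonious ingroup topology: (((Lineage V,(Lineage R,Lineage M)),Lineage X),(Lineage P,Lineage H)).
Lineage H and Lineage P form a cherry on this tree, so they are sister taxa.

Lineage P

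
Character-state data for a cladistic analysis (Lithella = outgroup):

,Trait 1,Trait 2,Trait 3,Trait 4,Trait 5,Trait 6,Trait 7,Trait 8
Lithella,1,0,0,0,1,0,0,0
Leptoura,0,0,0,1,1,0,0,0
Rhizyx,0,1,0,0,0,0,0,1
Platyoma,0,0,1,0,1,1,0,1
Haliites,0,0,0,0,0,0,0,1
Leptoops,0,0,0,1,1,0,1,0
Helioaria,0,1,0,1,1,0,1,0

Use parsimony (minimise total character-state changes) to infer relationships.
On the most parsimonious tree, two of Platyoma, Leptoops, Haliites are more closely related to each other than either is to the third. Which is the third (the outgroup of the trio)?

Character polarity is set by the outgroup: the derived state is whichever differs from the outgroup's state, so for Trait 1, Trait 5 the derived state is '0', and for the remaining characters it is '1'.
Trait 1 (derived state '0') is shared by all ingroup taxa — unites the whole ingroup.
Trait 2 (state '1') occurs in Helioaria and Rhizyx but conflicts with the nesting implied by the other characters — most parsimoniously interpreted as homoplasy.
Trait 3: derived state '1' in Platyoma only — an autapomorphy, so it tells us nothing about relationships among taxa.
Trait 4: derived state '1' in Helioaria, Leptoops, and Leptoura only — synapomorphy for {Helioaria, Leptoops, Leptoura}.
Trait 5 (derived state '0') is shared by Haliites and Rhizyx — a synapomorphy uniting that clade.
Trait 6: derived state '1' in Platyoma only — an autapomorphy, so it tells us nothing about relationships among taxa.
Trait 7 (derived state '1') is shared by Helioaria and Leptoops — a synapomorphy uniting that clade.
Only Haliites, Platyoma, and Rhizyx show the derived state '1' for Trait 8, supporting them as a clade.
Most parsimonious ingroup topology: ((Leptoura,(Leptoops,Helioaria)),((Rhizyx,Haliites),Platyoma)).
Haliites and Platyoma share a more recent common ancestor with each other than either does with Leptoops, so Leptoops is the least closely related of the three.

Leptoops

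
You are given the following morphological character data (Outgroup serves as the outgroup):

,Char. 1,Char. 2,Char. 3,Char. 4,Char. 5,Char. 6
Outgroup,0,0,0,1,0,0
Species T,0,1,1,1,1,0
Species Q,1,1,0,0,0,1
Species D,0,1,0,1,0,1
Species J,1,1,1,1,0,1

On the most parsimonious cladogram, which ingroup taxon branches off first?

Species T

Character polarity is set by the outgroup: the derived state is whichever differs from the outgroup's state, so for Char. 4 the derived state is '0', and for the remaining characters it is '1'.
Char. 1 (derived state '1') is shared by Species J and Species Q — a synapomorphy uniting that clade.
All ingroup taxa share the derived state '1' for Char. 2; it defines the ingroup but does not resolve relationships within it.
Char. 3 groups Species J and Species T, which is incompatible with the clades supported by the remaining characters; treating it as convergent (homoplasy) costs fewer steps than any alternative tree.
Char. 4 (derived state '0') is unique to Species Q (autapomorphy; uninformative for grouping).
Char. 5 (derived state '1') is unique to Species T (autapomorphy; uninformative for grouping).
Char. 6 (derived state '1') is shared by Species D, Species J, and Species Q — a synapomorphy uniting that clade.
Most parsimonious ingroup topology: ((Species D,(Species Q,Species J)),Species T).
Species T is sister to the clade containing all other ingroup taxa, so it is the earliest-diverging (most basal) ingroup lineage.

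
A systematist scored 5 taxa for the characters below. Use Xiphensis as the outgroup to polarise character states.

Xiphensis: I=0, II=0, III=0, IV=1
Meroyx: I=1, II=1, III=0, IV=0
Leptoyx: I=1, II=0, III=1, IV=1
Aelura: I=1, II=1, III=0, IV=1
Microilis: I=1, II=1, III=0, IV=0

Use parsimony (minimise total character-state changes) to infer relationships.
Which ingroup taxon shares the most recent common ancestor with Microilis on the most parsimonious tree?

Character polarity is set by the outgroup: the derived state is whichever differs from the outgroup's state, so for IV the derived state is '0', and for the remaining characters it is '1'.
I (derived state '1') is shared by all ingroup taxa — unites the whole ingroup.
II (derived state '1') is shared by Aelura, Meroyx, and Microilis — a synapomorphy uniting that clade.
III (derived state '1') is unique to Leptoyx (autapomorphy; uninformative for grouping).
IV (derived state '0') is shared by Meroyx and Microilis — a synapomorphy uniting that clade.
Most parsimonious ingroup topology: (((Meroyx,Microilis),Aelura),Leptoyx).
Microilis and Meroyx form a cherry on this tree, so they are sister taxa.

Meroyx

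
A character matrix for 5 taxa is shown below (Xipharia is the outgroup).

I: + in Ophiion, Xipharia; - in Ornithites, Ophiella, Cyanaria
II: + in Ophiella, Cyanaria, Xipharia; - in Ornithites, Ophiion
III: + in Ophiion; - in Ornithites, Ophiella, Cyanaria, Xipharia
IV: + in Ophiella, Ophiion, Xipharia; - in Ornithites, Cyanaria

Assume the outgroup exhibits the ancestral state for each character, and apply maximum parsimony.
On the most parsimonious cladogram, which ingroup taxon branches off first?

Character polarity is set by the outgroup: the derived state is whichever differs from the outgroup's state, so for I, II, IV the derived state is '-', and for the remaining characters it is '+'.
I (derived state '-') is shared by Cyanaria, Ophiella, and Ornithites — a synapomorphy uniting that clade.
II (state '-') occurs in Ophiion and Ornithites but conflicts with the nesting implied by the other characters — most parsimoniously interpreted as homoplasy.
III: derived state '+' in Ophiion only — an autapomorphy, so it tells us nothing about relationships among taxa.
Only Cyanaria and Ornithites show the derived state '-' for IV, supporting them as a clade.
Most parsimonious ingroup topology: (((Cyanaria,Ornithites),Ophiella),Ophiion).
Ophiion is sister to the clade containing all other ingroup taxa, so it is the earliest-diverging (most basal) ingroup lineage.

Ophiion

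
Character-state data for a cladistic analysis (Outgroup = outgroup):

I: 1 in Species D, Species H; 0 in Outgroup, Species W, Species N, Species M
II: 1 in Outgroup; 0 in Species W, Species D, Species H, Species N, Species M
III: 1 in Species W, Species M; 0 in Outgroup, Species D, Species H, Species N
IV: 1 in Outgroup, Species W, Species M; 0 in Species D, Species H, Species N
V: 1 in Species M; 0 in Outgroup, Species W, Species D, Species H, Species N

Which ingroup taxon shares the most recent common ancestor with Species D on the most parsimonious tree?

Character polarity is set by the outgroup: the derived state is whichever differs from the outgroup's state, so for II, IV the derived state is '0', and for the remaining characters it is '1'.
I (derived state '1') is shared by Species D and Species H — a synapomorphy uniting that clade.
II (derived state '0') is shared by all ingroup taxa — unites the whole ingroup.
III (derived state '1') is shared by Species M and Species W — a synapomorphy uniting that clade.
Only Species D, Species H, and Species N show the derived state '0' for IV, supporting them as a clade.
V (derived state '1') is unique to Species M (autapomorphy; uninformative for grouping).
Most parsimonious ingroup topology: ((Species W,Species M),((Species D,Species H),Species N)).
Species D and Species H form a cherry on this tree, so they are sister taxa.

Species H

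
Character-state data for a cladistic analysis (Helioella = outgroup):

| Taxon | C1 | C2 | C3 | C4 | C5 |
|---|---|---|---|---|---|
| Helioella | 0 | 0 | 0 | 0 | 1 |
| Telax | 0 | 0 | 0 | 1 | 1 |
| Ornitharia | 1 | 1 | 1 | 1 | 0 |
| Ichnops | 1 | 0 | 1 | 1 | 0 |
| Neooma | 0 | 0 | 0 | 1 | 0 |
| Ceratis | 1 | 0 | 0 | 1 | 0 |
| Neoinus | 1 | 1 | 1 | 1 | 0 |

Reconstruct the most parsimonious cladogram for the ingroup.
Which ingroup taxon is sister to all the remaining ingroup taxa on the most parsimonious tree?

Character polarity is set by the outgroup: the derived state is whichever differs from the outgroup's state, so for C5 the derived state is '0', and for the remaining characters it is '1'.
C1: derived state '1' in Ceratis, Ichnops, Neoinus, and Ornitharia only — synapomorphy for {Ceratis, Ichnops, Neoinus, Ornitharia}.
Only Neoinus and Ornitharia show the derived state '1' for C2, supporting them as a clade.
Only Ichnops, Neoinus, and Ornitharia show the derived state '1' for C3, supporting them as a clade.
All ingroup taxa share the derived state '1' for C4; it defines the ingroup but does not resolve relationships within it.
C5 (derived state '0') is shared by Ceratis, Ichnops, Neoinus, Neooma, and Ornitharia — a synapomorphy uniting that clade.
Most parsimonious ingroup topology: (Telax,((((Neoinus,Ornitharia),Ichnops),Ceratis),Neooma)).
Telax is sister to the clade containing all other ingroup taxa, so it is the earliest-diverging (most basal) ingroup lineage.

Telax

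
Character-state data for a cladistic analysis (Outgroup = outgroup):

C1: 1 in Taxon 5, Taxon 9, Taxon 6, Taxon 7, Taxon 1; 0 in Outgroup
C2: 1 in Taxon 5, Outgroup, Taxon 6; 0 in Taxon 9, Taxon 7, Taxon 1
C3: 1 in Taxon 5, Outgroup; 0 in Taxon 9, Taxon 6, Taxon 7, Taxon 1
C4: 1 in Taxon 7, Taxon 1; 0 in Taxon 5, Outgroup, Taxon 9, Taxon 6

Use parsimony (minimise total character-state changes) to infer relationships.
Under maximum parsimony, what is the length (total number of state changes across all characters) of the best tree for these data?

Character polarity is set by the outgroup: the derived state is whichever differs from the outgroup's state, so for C2, C3 the derived state is '0', and for the remaining characters it is '1'.
C1 (derived state '1') is shared by all ingroup taxa — unites the whole ingroup.
Only Taxon 1, Taxon 7, and Taxon 9 show the derived state '0' for C2, supporting them as a clade.
C3 (derived state '0') is shared by Taxon 1, Taxon 6, Taxon 7, and Taxon 9 — a synapomorphy uniting that clade.
C4 (derived state '1') is shared by Taxon 1 and Taxon 7 — a synapomorphy uniting that clade.
Most parsimonious ingroup topology: ((Taxon 6,((Taxon 7,Taxon 1),Taxon 9)),Taxon 5).
Changes per character on this tree: C1: 1; C2: 1; C3: 1; C4: 1.
Total = 4.

4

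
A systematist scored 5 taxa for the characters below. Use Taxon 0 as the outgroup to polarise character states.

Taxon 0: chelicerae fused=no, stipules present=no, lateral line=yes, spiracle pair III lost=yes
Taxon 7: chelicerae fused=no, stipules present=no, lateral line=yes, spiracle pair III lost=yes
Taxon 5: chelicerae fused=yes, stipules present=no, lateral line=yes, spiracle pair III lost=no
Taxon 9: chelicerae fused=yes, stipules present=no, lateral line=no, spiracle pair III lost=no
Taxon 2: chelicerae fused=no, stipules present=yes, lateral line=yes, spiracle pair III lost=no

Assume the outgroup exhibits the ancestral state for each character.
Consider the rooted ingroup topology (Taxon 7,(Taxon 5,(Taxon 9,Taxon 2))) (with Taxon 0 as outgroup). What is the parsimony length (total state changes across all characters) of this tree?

Map each character onto (Taxon 7,(Taxon 5,(Taxon 9,Taxon 2))) (rooted by Taxon 0) and count the minimum state changes it requires (Fitch parsimony):
chelicerae fused: 2; stipules present: 1; lateral line: 1; spiracle pair III lost: 1.
Total tree length = 5.

5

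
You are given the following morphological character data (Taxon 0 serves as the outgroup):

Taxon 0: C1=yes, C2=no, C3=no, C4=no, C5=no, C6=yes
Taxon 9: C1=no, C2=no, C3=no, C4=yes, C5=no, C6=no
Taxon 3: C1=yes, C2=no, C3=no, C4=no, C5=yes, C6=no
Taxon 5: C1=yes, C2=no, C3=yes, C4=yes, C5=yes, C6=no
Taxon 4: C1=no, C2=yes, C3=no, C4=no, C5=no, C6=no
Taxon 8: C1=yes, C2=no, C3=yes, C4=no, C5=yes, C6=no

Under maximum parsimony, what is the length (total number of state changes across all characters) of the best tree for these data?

Character polarity is set by the outgroup: the derived state is whichever differs from the outgroup's state, so for C1, C6 the derived state is 'no', and for the remaining characters it is 'yes'.
C1 (derived state 'no') is shared by Taxon 4 and Taxon 9 — a synapomorphy uniting that clade.
C2 (derived state 'yes') is unique to Taxon 4 (autapomorphy; uninformative for grouping).
Only Taxon 5 and Taxon 8 show the derived state 'yes' for C3, supporting them as a clade.
C4 groups Taxon 5 and Taxon 9, which is incompatible with the clades supported by the remaining characters; treating it as convergent (homoplasy) costs fewer steps than any alternative tree.
Only Taxon 3, Taxon 5, and Taxon 8 show the derived state 'yes' for C5, supporting them as a clade.
All ingroup taxa share the derived state 'no' for C6; it defines the ingroup but does not resolve relationships within it.
Most parsimonious ingroup topology: ((Taxon 9,Taxon 4),(Taxon 3,(Taxon 5,Taxon 8))).
Changes per character on this tree: C1: 1; C2: 1; C3: 1; C4: 2; C5: 1; C6: 1.
Total = 7.

7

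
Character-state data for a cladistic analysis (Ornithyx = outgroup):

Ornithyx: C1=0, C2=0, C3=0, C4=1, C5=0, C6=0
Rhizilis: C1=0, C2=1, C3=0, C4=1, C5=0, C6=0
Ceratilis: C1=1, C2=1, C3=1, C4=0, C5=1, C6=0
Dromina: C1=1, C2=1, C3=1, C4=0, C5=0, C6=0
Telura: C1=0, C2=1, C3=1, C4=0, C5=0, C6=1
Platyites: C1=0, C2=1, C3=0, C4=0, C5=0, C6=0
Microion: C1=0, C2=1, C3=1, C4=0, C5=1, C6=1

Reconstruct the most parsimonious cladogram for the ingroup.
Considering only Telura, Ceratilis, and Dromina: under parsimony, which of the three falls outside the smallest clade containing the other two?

Telura

Character polarity is set by the outgroup: the derived state is whichever differs from the outgroup's state, so for C4 the derived state is '0', and for the remaining characters it is '1'.
C1: derived state '1' in Ceratilis and Dromina only — synapomorphy for {Ceratilis, Dromina}.
All ingroup taxa share the derived state '1' for C2; it defines the ingroup but does not resolve relationships within it.
C3 (derived state '1') is shared by Ceratilis, Dromina, Microion, and Telura — a synapomorphy uniting that clade.
C4: derived state '0' in Ceratilis, Dromina, Microion, Platyites, and Telura only — synapomorphy for {Ceratilis, Dromina, Microion, Platyites, Telura}.
C5 groups Ceratilis and Microion, which is incompatible with the clades supported by the remaining characters; treating it as convergent (homoplasy) costs fewer steps than any alternative tree.
Only Microion and Telura show the derived state '1' for C6, supporting them as a clade.
Most parsimonious ingroup topology: (Rhizilis,(((Ceratilis,Dromina),(Telura,Microion)),Platyites)).
Dromina and Ceratilis share a more recent common ancestor with each other than either does with Telura, so Telura is the least closely related of the three.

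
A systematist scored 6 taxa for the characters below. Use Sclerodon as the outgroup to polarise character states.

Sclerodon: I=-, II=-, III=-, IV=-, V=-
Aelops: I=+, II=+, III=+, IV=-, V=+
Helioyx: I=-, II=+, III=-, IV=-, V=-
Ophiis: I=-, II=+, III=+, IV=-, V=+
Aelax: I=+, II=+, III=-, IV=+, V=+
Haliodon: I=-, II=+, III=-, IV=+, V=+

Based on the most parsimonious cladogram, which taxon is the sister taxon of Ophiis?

Aelops

The outgroup has state '-' for every character, so '+' is the derived state throughout.
I (state '+') occurs in Aelax and Aelops but conflicts with the nesting implied by the other characters — most parsimoniously interpreted as homoplasy.
II (derived state '+') is shared by all ingroup taxa — unites the whole ingroup.
Only Aelops and Ophiis show the derived state '+' for III, supporting them as a clade.
IV: derived state '+' in Aelax and Haliodon only — synapomorphy for {Aelax, Haliodon}.
V: derived state '+' in Aelax, Aelops, Haliodon, and Ophiis only — synapomorphy for {Aelax, Aelops, Haliodon, Ophiis}.
Most parsimonious ingroup topology: (((Aelops,Ophiis),(Aelax,Haliodon)),Helioyx).
Ophiis and Aelops form a cherry on this tree, so they are sister taxa.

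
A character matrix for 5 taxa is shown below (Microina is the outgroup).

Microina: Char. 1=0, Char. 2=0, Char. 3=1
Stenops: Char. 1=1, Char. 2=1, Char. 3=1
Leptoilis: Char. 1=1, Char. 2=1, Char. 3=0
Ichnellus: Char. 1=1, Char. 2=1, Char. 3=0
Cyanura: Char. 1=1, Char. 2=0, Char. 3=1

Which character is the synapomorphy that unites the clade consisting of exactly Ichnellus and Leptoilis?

Char. 3

Character polarity is set by the outgroup: the derived state is whichever differs from the outgroup's state, so for Char. 3 the derived state is '0', and for the remaining characters it is '1'.
All ingroup taxa share the derived state '1' for Char. 1; it defines the ingroup but does not resolve relationships within it.
Char. 2: derived state '1' in Ichnellus, Leptoilis, and Stenops only — synapomorphy for {Ichnellus, Leptoilis, Stenops}.
Char. 3: derived state '0' in Ichnellus and Leptoilis only — synapomorphy for {Ichnellus, Leptoilis}.
Most parsimonious ingroup topology: ((Stenops,(Leptoilis,Ichnellus)),Cyanura).
The clade {Ichnellus, Leptoilis} is supported by Char. 3: its derived state '0' occurs in exactly those taxa and in no other taxon (including the outgroup).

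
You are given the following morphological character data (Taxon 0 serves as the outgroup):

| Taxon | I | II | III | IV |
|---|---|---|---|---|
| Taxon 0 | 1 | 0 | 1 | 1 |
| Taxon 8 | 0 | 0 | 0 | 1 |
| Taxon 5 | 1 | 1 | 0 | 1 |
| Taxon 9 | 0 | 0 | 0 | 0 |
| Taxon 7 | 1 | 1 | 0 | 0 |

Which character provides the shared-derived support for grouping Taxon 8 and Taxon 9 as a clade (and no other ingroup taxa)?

Character polarity is set by the outgroup: the derived state is whichever differs from the outgroup's state, so for I, III, IV the derived state is '0', and for the remaining characters it is '1'.
Only Taxon 8 and Taxon 9 show the derived state '0' for I, supporting them as a clade.
II (derived state '1') is shared by Taxon 5 and Taxon 7 — a synapomorphy uniting that clade.
III (derived state '0') is shared by all ingroup taxa — unites the whole ingroup.
IV (state '0') occurs in Taxon 7 and Taxon 9 but conflicts with the nesting implied by the other characters — most parsimoniously interpreted as homoplasy.
Most parsimonious ingroup topology: ((Taxon 8,Taxon 9),(Taxon 5,Taxon 7)).
The clade {Taxon 8, Taxon 9} is supported by I: its derived state '0' occurs in exactly those taxa and in no other taxon (including the outgroup).

I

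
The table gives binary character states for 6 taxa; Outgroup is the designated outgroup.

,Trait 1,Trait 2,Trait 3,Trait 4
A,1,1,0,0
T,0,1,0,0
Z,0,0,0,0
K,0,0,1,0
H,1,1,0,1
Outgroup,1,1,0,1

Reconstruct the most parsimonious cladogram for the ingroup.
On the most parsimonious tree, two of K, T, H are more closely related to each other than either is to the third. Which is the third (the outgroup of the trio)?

H

Character polarity is set by the outgroup: the derived state is whichever differs from the outgroup's state, so for Trait 1, Trait 2, Trait 4 the derived state is '0', and for the remaining characters it is '1'.
Only K, T, and Z show the derived state '0' for Trait 1, supporting them as a clade.
Trait 2: derived state '0' in K and Z only — synapomorphy for {K, Z}.
Trait 3 (derived state '1') is unique to K (autapomorphy; uninformative for grouping).
Trait 4 (derived state '0') is shared by A, K, T, and Z — a synapomorphy uniting that clade.
Most parsimonious ingroup topology: (((T,(K,Z)),A),H).
K and T share a more recent common ancestor with each other than either does with H, so H is the least closely related of the three.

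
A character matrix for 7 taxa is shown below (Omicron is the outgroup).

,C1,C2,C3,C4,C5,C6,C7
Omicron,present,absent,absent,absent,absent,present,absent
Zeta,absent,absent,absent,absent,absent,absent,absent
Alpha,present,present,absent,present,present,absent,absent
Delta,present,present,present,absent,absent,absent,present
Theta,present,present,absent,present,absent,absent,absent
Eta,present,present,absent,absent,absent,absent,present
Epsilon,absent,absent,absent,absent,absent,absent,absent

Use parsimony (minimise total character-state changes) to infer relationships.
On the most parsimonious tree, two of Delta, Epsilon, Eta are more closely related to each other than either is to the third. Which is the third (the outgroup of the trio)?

Character polarity is set by the outgroup: the derived state is whichever differs from the outgroup's state, so for C1, C6 the derived state is 'absent', and for the remaining characters it is 'present'.
C1 (derived state 'absent') is shared by Epsilon and Zeta — a synapomorphy uniting that clade.
C2: derived state 'present' in Alpha, Delta, Eta, and Theta only — synapomorphy for {Alpha, Delta, Eta, Theta}.
C3 (derived state 'present') is unique to Delta (autapomorphy; uninformative for grouping).
C4: derived state 'present' in Alpha and Theta only — synapomorphy for {Alpha, Theta}.
C5 (derived state 'present') is unique to Alpha (autapomorphy; uninformative for grouping).
C6 (derived state 'absent') is shared by all ingroup taxa — unites the whole ingroup.
C7 (derived state 'present') is shared by Delta and Eta — a synapomorphy uniting that clade.
Most parsimonious ingroup topology: ((Zeta,Epsilon),((Alpha,Theta),(Delta,Eta))).
Delta and Eta share a more recent common ancestor with each other than either does with Epsilon, so Epsilon is the least closely related of the three.

Epsilon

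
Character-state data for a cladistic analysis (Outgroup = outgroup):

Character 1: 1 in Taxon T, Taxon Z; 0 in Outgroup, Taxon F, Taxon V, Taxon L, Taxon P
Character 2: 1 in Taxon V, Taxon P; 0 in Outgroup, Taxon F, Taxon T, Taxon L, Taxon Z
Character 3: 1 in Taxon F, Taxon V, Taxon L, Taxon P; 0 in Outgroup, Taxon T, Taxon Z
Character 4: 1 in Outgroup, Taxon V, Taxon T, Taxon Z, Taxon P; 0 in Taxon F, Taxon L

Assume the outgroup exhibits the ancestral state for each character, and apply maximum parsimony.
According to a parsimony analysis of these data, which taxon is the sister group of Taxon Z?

Character polarity is set by the outgroup: the derived state is whichever differs from the outgroup's state, so for Character 4 the derived state is '0', and for the remaining characters it is '1'.
Character 1: derived state '1' in Taxon T and Taxon Z only — synapomorphy for {Taxon T, Taxon Z}.
Character 2: derived state '1' in Taxon P and Taxon V only — synapomorphy for {Taxon P, Taxon V}.
Only Taxon F, Taxon L, Taxon P, and Taxon V show the derived state '1' for Character 3, supporting them as a clade.
Character 4: derived state '0' in Taxon F and Taxon L only — synapomorphy for {Taxon F, Taxon L}.
Most parsimonious ingroup topology: (((Taxon F,Taxon L),(Taxon V,Taxon P)),(Taxon T,Taxon Z)).
Taxon Z and Taxon T form a cherry on this tree, so they are sister taxa.

Taxon T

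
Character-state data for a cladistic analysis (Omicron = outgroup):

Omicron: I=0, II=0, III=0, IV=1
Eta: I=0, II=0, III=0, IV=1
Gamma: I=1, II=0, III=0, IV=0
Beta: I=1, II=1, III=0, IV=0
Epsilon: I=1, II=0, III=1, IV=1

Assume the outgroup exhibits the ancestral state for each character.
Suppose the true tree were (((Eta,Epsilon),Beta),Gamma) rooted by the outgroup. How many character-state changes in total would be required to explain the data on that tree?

Map each character onto (((Eta,Epsilon),Beta),Gamma) (rooted by Omicron) and count the minimum state changes it requires (Fitch parsimony):
I: 2; II: 1; III: 1; IV: 2.
Total tree length = 6.

6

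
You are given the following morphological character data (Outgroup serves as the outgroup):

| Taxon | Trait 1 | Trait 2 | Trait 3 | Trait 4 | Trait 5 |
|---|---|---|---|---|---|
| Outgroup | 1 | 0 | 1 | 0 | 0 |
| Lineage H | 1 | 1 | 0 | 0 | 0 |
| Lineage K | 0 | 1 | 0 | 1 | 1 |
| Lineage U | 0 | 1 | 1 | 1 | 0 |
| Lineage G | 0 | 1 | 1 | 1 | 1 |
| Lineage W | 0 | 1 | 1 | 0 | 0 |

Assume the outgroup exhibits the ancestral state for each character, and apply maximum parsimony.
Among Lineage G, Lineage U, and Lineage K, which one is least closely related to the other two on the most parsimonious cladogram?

Character polarity is set by the outgroup: the derived state is whichever differs from the outgroup's state, so for Trait 1, Trait 3 the derived state is '0', and for the remaining characters it is '1'.
Trait 1 (derived state '0') is shared by Lineage G, Lineage K, Lineage U, and Lineage W — a synapomorphy uniting that clade.
Trait 2 (derived state '1') is shared by all ingroup taxa — unites the whole ingroup.
Trait 3 (state '0') occurs in Lineage H and Lineage K but conflicts with the nesting implied by the other characters — most parsimoniously interpreted as homoplasy.
Trait 4: derived state '1' in Lineage G, Lineage K, and Lineage U only — synapomorphy for {Lineage G, Lineage K, Lineage U}.
Only Lineage G and Lineage K show the derived state '1' for Trait 5, supporting them as a clade.
Most parsimonious ingroup topology: (Lineage H,(((Lineage K,Lineage G),Lineage U),Lineage W)).
Lineage K and Lineage G share a more recent common ancestor with each other than either does with Lineage U, so Lineage U is the least closely related of the three.

Lineage U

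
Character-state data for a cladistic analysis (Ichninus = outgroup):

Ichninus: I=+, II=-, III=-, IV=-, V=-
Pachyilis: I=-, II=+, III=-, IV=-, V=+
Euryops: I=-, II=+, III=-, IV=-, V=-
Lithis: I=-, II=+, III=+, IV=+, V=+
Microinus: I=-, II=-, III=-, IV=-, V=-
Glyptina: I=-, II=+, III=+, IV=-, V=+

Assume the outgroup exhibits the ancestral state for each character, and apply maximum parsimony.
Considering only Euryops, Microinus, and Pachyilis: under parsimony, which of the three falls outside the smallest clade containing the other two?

Character polarity is set by the outgroup: the derived state is whichever differs from the outgroup's state, so for I the derived state is '-', and for the remaining characters it is '+'.
All ingroup taxa share the derived state '-' for I; it defines the ingroup but does not resolve relationships within it.
Only Euryops, Glyptina, Lithis, and Pachyilis show the derived state '+' for II, supporting them as a clade.
Only Glyptina and Lithis show the derived state '+' for III, supporting them as a clade.
IV (derived state '+') is unique to Lithis (autapomorphy; uninformative for grouping).
Only Glyptina, Lithis, and Pachyilis show the derived state '+' for V, supporting them as a clade.
Most parsimonious ingroup topology: (((Pachyilis,(Lithis,Glyptina)),Euryops),Microinus).
Euryops and Pachyilis share a more recent common ancestor with each other than either does with Microinus, so Microinus is the least closely related of the three.

Microinus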